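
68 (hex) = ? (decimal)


68 (base 16) = 104 (decimal)
104 (decimal) = 104 (base 10)


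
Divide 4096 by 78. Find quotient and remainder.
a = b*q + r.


4096 = 78 * 52 + 40
Check: 4056 + 40 = 4096

q = 52, r = 40


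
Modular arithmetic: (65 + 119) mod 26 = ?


65 + 119 = 184
184 mod 26 = 2


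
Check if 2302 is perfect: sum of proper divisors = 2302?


Proper divisors of 2302: 1, 2, 1151
Sum = 1 + 2 + 1151 = 1154

No, 2302 is not perfect (1154 ≠ 2302)


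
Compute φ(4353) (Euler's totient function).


4353 = 3 × 1451
Prime factors: 3, 1451
φ(4353) = 4353 × (1-1/3) × (1-1/1451)
= 4353 × 2/3 × 1450/1451 = 2900

φ(4353) = 2900


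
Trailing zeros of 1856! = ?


floor(1856/5) = 371
floor(1856/25) = 74
floor(1856/125) = 14
floor(1856/625) = 2
Total = 461

461 trailing zeros


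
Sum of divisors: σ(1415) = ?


Divisors of 1415: 1, 5, 283, 1415
Sum = 1 + 5 + 283 + 1415 = 1704

σ(1415) = 1704


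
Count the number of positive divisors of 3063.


3063 = 3^1 × 1021^1
d(3063) = (1+1) × (1+1) = 4

4 divisors


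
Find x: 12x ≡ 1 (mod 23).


GCD(12, 23) = 1, unique solution
a^(-1) mod 23 = 2
x = 2 * 1 mod 23 = 2

x ≡ 2 (mod 23)


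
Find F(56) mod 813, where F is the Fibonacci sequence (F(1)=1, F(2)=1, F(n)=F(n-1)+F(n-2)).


F(k) mod 813 for k=1..56:
1, 1, 2, 3, 5, 8, 13, 21, 34, 55, 89, 144, 233, 377, 610, 174, 784, 145, 116, 261, 377, 638, 202, 27, 229, 256, 485, 741, 413, 341, 754, 282, 223, 505, 728, 420, 335, 755, 277, 219, 496, 715, 398, 300, 698, 185, 70, 255, 325, 580, 92, 672, 764, 623, 574, 384
F(56) mod 813 = 384


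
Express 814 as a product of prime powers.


814 / 2 = 407
407 / 11 = 37
37 / 37 = 1
814 = 2 × 11 × 37


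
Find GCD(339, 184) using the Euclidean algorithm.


339 = 1 * 184 + 155
184 = 1 * 155 + 29
155 = 5 * 29 + 10
29 = 2 * 10 + 9
10 = 1 * 9 + 1
9 = 9 * 1 + 0
GCD = 1


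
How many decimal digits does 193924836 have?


193924836 has 9 digits in base 10
floor(log10(193924836)) + 1 = floor(8.2876) + 1 = 9

9 digits (base 10)


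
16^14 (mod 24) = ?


16^1 mod 24 = 16
16^2 mod 24 = 16
16^3 mod 24 = 16
16^4 mod 24 = 16
16^5 mod 24 = 16
16^6 mod 24 = 16
16^7 mod 24 = 16
16^8 mod 24 = 16
16^9 mod 24 = 16
16^10 mod 24 = 16
16^11 mod 24 = 16
16^12 mod 24 = 16
16^13 mod 24 = 16
16^14 mod 24 = 16


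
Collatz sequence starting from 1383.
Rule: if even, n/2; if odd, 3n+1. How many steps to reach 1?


1383 → 4150 → 2075 → 6226 → 3113 → 9340 → 4670 → 2335 → 7006 → 3503 → 10510 → 5255 → 15766 → 7883 → 23650 → 11825 → 35476 → 17738 → 8869 → 26608 → 13304 → 6652 → 3326 → 1663 → 4990 → 2495 → 7486 → 3743 → 11230 → 5615 → 16846 → 8423 → 25270 → 12635 → 37906 → 18953 → 56860 → 28430 → 14215 → 42646 → 21323 → 63970 → 31985 → 95956 → 47978 → 23989 → 71968 → 35984 → 17992 → 8996 → 4498 → 2249 → 6748 → 3374 → 1687 → 5062 → 2531 → 7594 → 3797 → 11392 → 5696 → 2848 → 1424 → 712 → 356 → 178 → 89 → 268 → 134 → 67 → 202 → 101 → 304 → 152 → 76 → 38 → 19 → 58 → 29 → 88 → 44 → 22 → 11 → 34 → 17 → 52 → 26 → 13 → 40 → 20 → 10 → 5 → 16 → 8 → 4 → 2 → 1
Total steps = 96

96 steps


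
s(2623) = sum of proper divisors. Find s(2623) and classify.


Proper divisors: 1, 43, 61
Sum = 1 + 43 + 61 = 105
105 < 2623 → deficient

s(2623) = 105 (deficient)


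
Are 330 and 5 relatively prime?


Euclidean algorithm:
330 = 66 * 5 + 0
GCD(330, 5) = 5

No, not coprime (GCD = 5)


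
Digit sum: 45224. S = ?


4 + 5 + 2 + 2 + 4 = 17


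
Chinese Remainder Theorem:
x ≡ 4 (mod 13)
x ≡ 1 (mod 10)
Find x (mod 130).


M = 13*10 = 130
M1 = M/13 = 10, M2 = M/10 = 13
M1^(-1) mod 13 = 4, M2^(-1) mod 10 = 7
x = 4*10*4 + 1*13*7 = 251
251 mod 130 = 121
Check: 121 mod 13 = 4 ✓, 121 mod 10 = 1 ✓

x ≡ 121 (mod 130)


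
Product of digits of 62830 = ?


6 × 2 × 8 × 3 × 0 = 0


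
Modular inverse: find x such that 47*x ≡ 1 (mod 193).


Use the extended Euclidean algorithm on (193, 47); each row r = 193*s + 47*t:
r=193, s=1, t=0
r=47, s=0, t=1
q=4: r=5, s=1, t=-4   [193*(1) + 47*(-4) = 5]
q=9: r=2, s=-9, t=37   [193*(-9) + 47*(37) = 2]
q=2: r=1, s=19, t=-78   [193*(19) + 47*(-78) = 1]
q=2: r=0, s=-47, t=193   [193*(-47) + 47*(193) = 0]
GCD = 1 with t = -78, so 47*(-78) ≡ 1 (mod 193)
Inverse = -78 mod 193 = 115
Check: 47 * 115 = 5405 ≡ 1 (mod 193)

47^(-1) ≡ 115 (mod 193)


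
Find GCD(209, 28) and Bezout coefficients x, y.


Tabular extended Euclidean (each row: r = 209*s + 28*t):
r=209, s=1, t=0
r=28, s=0, t=1
q=7: r=13, s=1, t=-7   [209*(1) + 28*(-7) = 13]
q=2: r=2, s=-2, t=15   [209*(-2) + 28*(15) = 2]
q=6: r=1, s=13, t=-97   [209*(13) + 28*(-97) = 1]
q=2: r=0, s=-28, t=209   [209*(-28) + 28*(209) = 0]
GCD = 1; from the row with r=1: x=13, y=-97
Check: 209*(13) + 28*(-97) = 2717 - 2716 = 1

GCD = 1, x = 13, y = -97


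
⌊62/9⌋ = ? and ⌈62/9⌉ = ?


62/9 = 6.8889
floor = 6
ceil = 7

floor = 6, ceil = 7


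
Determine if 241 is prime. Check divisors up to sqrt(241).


Check divisors up to sqrt(241) = 15.5242
No divisors found.
241 is prime.

Yes, 241 is prime


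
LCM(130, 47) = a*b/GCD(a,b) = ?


GCD(130, 47) = 1
LCM = 130*47/1 = 6110/1 = 6110

LCM = 6110


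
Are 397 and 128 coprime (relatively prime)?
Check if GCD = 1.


Euclidean algorithm:
397 = 3 * 128 + 13
128 = 9 * 13 + 11
13 = 1 * 11 + 2
11 = 5 * 2 + 1
2 = 2 * 1 + 0
GCD(397, 128) = 1

Yes, coprime (GCD = 1)


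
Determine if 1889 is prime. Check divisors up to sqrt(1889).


Check divisors up to sqrt(1889) = 43.4626
No divisors found.
1889 is prime.

Yes, 1889 is prime


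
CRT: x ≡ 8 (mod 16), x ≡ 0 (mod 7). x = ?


M = 16*7 = 112
M1 = M/16 = 7, M2 = M/7 = 16
M1^(-1) mod 16 = 7, M2^(-1) mod 7 = 4
x = 8*7*7 + 0*16*4 = 392
392 mod 112 = 56
Check: 56 mod 16 = 8 ✓, 56 mod 7 = 0 ✓

x ≡ 56 (mod 112)


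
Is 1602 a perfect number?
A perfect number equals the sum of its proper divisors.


Proper divisors of 1602: 1, 2, 3, 6, 9, 18, 89, 178, 267, 534, 801
Sum = 1 + 2 + 3 + 6 + 9 + 18 + 89 + 178 + 267 + 534 + 801 = 1908

No, 1602 is not perfect (1908 ≠ 1602)


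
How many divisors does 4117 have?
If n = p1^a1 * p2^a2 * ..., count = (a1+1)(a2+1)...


4117 = 23^1 × 179^1
d(4117) = (1+1) × (1+1) = 4

4 divisors


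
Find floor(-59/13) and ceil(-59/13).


-59/13 = -4.5385
floor = -5
ceil = -4

floor = -5, ceil = -4


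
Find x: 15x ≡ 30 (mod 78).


GCD(15, 78) = 3 divides 30
Divide: 5x ≡ 10 (mod 26)
x ≡ 2 (mod 26)


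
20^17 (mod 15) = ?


20^1 mod 15 = 5
20^2 mod 15 = 10
20^3 mod 15 = 5
20^4 mod 15 = 10
20^5 mod 15 = 5
20^6 mod 15 = 10
20^7 mod 15 = 5
20^8 mod 15 = 10
20^9 mod 15 = 5
20^10 mod 15 = 10
20^11 mod 15 = 5
20^12 mod 15 = 10
20^13 mod 15 = 5
20^14 mod 15 = 10
20^15 mod 15 = 5
20^16 mod 15 = 10
20^17 mod 15 = 5


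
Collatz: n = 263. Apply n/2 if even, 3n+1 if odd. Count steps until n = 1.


263 → 790 → 395 → 1186 → 593 → 1780 → 890 → 445 → 1336 → 668 → 334 → 167 → 502 → 251 → 754 → 377 → 1132 → 566 → 283 → 850 → 425 → 1276 → 638 → 319 → 958 → 479 → 1438 → 719 → 2158 → 1079 → 3238 → 1619 → 4858 → 2429 → 7288 → 3644 → 1822 → 911 → 2734 → 1367 → 4102 → 2051 → 6154 → 3077 → 9232 → 4616 → 2308 → 1154 → 577 → 1732 → 866 → 433 → 1300 → 650 → 325 → 976 → 488 → 244 → 122 → 61 → 184 → 92 → 46 → 23 → 70 → 35 → 106 → 53 → 160 → 80 → 40 → 20 → 10 → 5 → 16 → 8 → 4 → 2 → 1
Total steps = 78

78 steps


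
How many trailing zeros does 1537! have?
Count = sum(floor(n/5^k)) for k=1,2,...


floor(1537/5) = 307
floor(1537/25) = 61
floor(1537/125) = 12
floor(1537/625) = 2
Total = 382

382 trailing zeros


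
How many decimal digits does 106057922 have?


106057922 has 9 digits in base 10
floor(log10(106057922)) + 1 = floor(8.0255) + 1 = 9

9 digits (base 10)


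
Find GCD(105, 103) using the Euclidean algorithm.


105 = 1 * 103 + 2
103 = 51 * 2 + 1
2 = 2 * 1 + 0
GCD = 1


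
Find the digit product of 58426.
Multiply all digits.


5 × 8 × 4 × 2 × 6 = 1920


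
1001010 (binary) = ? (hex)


1001010 (base 2) = 74 (decimal)
74 (decimal) = 4A (base 16)


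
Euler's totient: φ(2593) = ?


2593 = 2593
Prime factors: 2593
φ(2593) = 2593 × (1-1/2593)
= 2593 × 2592/2593 = 2592

φ(2593) = 2592


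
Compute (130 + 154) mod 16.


130 + 154 = 284
284 mod 16 = 12


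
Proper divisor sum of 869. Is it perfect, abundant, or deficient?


Proper divisors: 1, 11, 79
Sum = 1 + 11 + 79 = 91
91 < 869 → deficient

s(869) = 91 (deficient)


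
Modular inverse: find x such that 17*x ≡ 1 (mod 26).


Use the extended Euclidean algorithm on (26, 17); each row r = 26*s + 17*t:
r=26, s=1, t=0
r=17, s=0, t=1
q=1: r=9, s=1, t=-1   [26*(1) + 17*(-1) = 9]
q=1: r=8, s=-1, t=2   [26*(-1) + 17*(2) = 8]
q=1: r=1, s=2, t=-3   [26*(2) + 17*(-3) = 1]
q=8: r=0, s=-17, t=26   [26*(-17) + 17*(26) = 0]
GCD = 1 with t = -3, so 17*(-3) ≡ 1 (mod 26)
Inverse = -3 mod 26 = 23
Check: 17 * 23 = 391 ≡ 1 (mod 26)

17^(-1) ≡ 23 (mod 26)


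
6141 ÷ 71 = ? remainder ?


6141 = 71 * 86 + 35
Check: 6106 + 35 = 6141

q = 86, r = 35


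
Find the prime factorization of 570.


570 / 2 = 285
285 / 3 = 95
95 / 5 = 19
19 / 19 = 1
570 = 2 × 3 × 5 × 19


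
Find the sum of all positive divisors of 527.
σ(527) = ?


Divisors of 527: 1, 17, 31, 527
Sum = 1 + 17 + 31 + 527 = 576

σ(527) = 576


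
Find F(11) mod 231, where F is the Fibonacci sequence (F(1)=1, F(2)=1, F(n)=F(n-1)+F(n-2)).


F(k) mod 231 for k=1..11:
1, 1, 2, 3, 5, 8, 13, 21, 34, 55, 89
F(11) mod 231 = 89


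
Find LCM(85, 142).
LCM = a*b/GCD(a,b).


GCD(85, 142) = 1
LCM = 85*142/1 = 12070/1 = 12070

LCM = 12070


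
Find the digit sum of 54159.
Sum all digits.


5 + 4 + 1 + 5 + 9 = 24


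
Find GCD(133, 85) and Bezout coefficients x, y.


Tabular extended Euclidean (each row: r = 133*s + 85*t):
r=133, s=1, t=0
r=85, s=0, t=1
q=1: r=48, s=1, t=-1   [133*(1) + 85*(-1) = 48]
q=1: r=37, s=-1, t=2   [133*(-1) + 85*(2) = 37]
q=1: r=11, s=2, t=-3   [133*(2) + 85*(-3) = 11]
q=3: r=4, s=-7, t=11   [133*(-7) + 85*(11) = 4]
q=2: r=3, s=16, t=-25   [133*(16) + 85*(-25) = 3]
q=1: r=1, s=-23, t=36   [133*(-23) + 85*(36) = 1]
q=3: r=0, s=85, t=-133   [133*(85) + 85*(-133) = 0]
GCD = 1; from the row with r=1: x=-23, y=36
Check: 133*(-23) + 85*(36) = -3059 + 3060 = 1

GCD = 1, x = -23, y = 36


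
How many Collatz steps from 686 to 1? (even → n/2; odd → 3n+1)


686 → 343 → 1030 → 515 → 1546 → 773 → 2320 → 1160 → 580 → 290 → 145 → 436 → 218 → 109 → 328 → 164 → 82 → 41 → 124 → 62 → 31 → 94 → 47 → 142 → 71 → 214 → 107 → 322 → 161 → 484 → 242 → 121 → 364 → 182 → 91 → 274 → 137 → 412 → 206 → 103 → 310 → 155 → 466 → 233 → 700 → 350 → 175 → 526 → 263 → 790 → 395 → 1186 → 593 → 1780 → 890 → 445 → 1336 → 668 → 334 → 167 → 502 → 251 → 754 → 377 → 1132 → 566 → 283 → 850 → 425 → 1276 → 638 → 319 → 958 → 479 → 1438 → 719 → 2158 → 1079 → 3238 → 1619 → 4858 → 2429 → 7288 → 3644 → 1822 → 911 → 2734 → 1367 → 4102 → 2051 → 6154 → 3077 → 9232 → 4616 → 2308 → 1154 → 577 → 1732 → 866 → 433 → 1300 → 650 → 325 → 976 → 488 → 244 → 122 → 61 → 184 → 92 → 46 → 23 → 70 → 35 → 106 → 53 → 160 → 80 → 40 → 20 → 10 → 5 → 16 → 8 → 4 → 2 → 1
Total steps = 126

126 steps


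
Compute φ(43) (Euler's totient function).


43 = 43
Prime factors: 43
φ(43) = 43 × (1-1/43)
= 43 × 42/43 = 42

φ(43) = 42


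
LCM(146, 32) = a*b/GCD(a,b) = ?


GCD(146, 32) = 2
LCM = 146*32/2 = 4672/2 = 2336

LCM = 2336


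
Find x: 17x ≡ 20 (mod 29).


GCD(17, 29) = 1, unique solution
a^(-1) mod 29 = 12
x = 12 * 20 mod 29 = 8

x ≡ 8 (mod 29)


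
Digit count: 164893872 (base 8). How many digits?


164893872 in base 8 = 1165012260
Number of digits = 10

10 digits (base 8)


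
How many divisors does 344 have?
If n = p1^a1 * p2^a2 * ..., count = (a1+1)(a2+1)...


344 = 2^3 × 43^1
d(344) = (3+1) × (1+1) = 8

8 divisors


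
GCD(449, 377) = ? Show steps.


449 = 1 * 377 + 72
377 = 5 * 72 + 17
72 = 4 * 17 + 4
17 = 4 * 4 + 1
4 = 4 * 1 + 0
GCD = 1


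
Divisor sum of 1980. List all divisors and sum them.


Divisors of 1980: 1, 2, 3, 4, 5, 6, 9, 10, 11, 12, 15, 18, 20, 22, 30, 33, 36, 44, 45, 55, 60, 66, 90, 99, 110, 132, 165, 180, 198, 220, 330, 396, 495, 660, 990, 1980
Sum = 1 + 2 + 3 + 4 + 5 + 6 + 9 + 10 + 11 + 12 + 15 + 18 + 20 + 22 + 30 + 33 + 36 + 44 + 45 + 55 + 60 + 66 + 90 + 99 + 110 + 132 + 165 + 180 + 198 + 220 + 330 + 396 + 495 + 660 + 990 + 1980 = 6552

σ(1980) = 6552


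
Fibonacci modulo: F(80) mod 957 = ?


F(k) mod 957 for k=1..80:
1, 1, 2, 3, 5, 8, 13, 21, 34, 55, 89, 144, 233, 377, 610, 30, 640, 670, 353, 66, 419, 485, 904, 432, 379, 811, 233, 87, 320, 407, 727, 177, 904, 124, 71, 195, 266, 461, 727, 231, 1, 232, 233, 465, 698, 206, 904, 153, 100, 253, 353, 606, 2, 608, 610, 261, 871, 175, 89, 264, 353, 617, 13, 630, 643, 316, 2, 318, 320, 638, 1, 639, 640, 322, 5, 327, 332, 659, 34, 693
F(80) mod 957 = 693


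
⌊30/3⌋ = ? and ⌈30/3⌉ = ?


30/3 = 10.0000
floor = 10
ceil = 10

floor = 10, ceil = 10


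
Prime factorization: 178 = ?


178 / 2 = 89
89 / 89 = 1
178 = 2 × 89


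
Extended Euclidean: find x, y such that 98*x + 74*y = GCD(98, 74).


Tabular extended Euclidean (each row: r = 98*s + 74*t):
r=98, s=1, t=0
r=74, s=0, t=1
q=1: r=24, s=1, t=-1   [98*(1) + 74*(-1) = 24]
q=3: r=2, s=-3, t=4   [98*(-3) + 74*(4) = 2]
q=12: r=0, s=37, t=-49   [98*(37) + 74*(-49) = 0]
GCD = 2; from the row with r=2: x=-3, y=4
Check: 98*(-3) + 74*(4) = -294 + 296 = 2

GCD = 2, x = -3, y = 4


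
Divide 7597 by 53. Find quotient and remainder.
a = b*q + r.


7597 = 53 * 143 + 18
Check: 7579 + 18 = 7597

q = 143, r = 18


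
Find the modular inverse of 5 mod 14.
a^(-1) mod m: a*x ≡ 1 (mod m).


Use the extended Euclidean algorithm on (14, 5); each row r = 14*s + 5*t:
r=14, s=1, t=0
r=5, s=0, t=1
q=2: r=4, s=1, t=-2   [14*(1) + 5*(-2) = 4]
q=1: r=1, s=-1, t=3   [14*(-1) + 5*(3) = 1]
q=4: r=0, s=5, t=-14   [14*(5) + 5*(-14) = 0]
GCD = 1 with t = 3, so 5*(3) ≡ 1 (mod 14)
Inverse = 3 mod 14 = 3
Check: 5 * 3 = 15 ≡ 1 (mod 14)

5^(-1) ≡ 3 (mod 14)


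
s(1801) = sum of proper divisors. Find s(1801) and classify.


Proper divisors: 1
Sum = 1 = 1
1 < 1801 → deficient

s(1801) = 1 (deficient)


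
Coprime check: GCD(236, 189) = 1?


Euclidean algorithm:
236 = 1 * 189 + 47
189 = 4 * 47 + 1
47 = 47 * 1 + 0
GCD(236, 189) = 1

Yes, coprime (GCD = 1)


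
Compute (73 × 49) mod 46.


73 × 49 = 3577
3577 mod 46 = 35


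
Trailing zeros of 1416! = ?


floor(1416/5) = 283
floor(1416/25) = 56
floor(1416/125) = 11
floor(1416/625) = 2
Total = 352

352 trailing zeros


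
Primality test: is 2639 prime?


2639 / 7 = 377 (exact division)
2639 is NOT prime.

No, 2639 is not prime


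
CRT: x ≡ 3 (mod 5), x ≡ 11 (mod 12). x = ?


M = 5*12 = 60
M1 = M/5 = 12, M2 = M/12 = 5
M1^(-1) mod 5 = 3, M2^(-1) mod 12 = 5
x = 3*12*3 + 11*5*5 = 383
383 mod 60 = 23
Check: 23 mod 5 = 3 ✓, 23 mod 12 = 11 ✓

x ≡ 23 (mod 60)


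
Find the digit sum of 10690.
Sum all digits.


1 + 0 + 6 + 9 + 0 = 16


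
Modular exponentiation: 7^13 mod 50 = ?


7^1 mod 50 = 7
7^2 mod 50 = 49
7^3 mod 50 = 43
7^4 mod 50 = 1
7^5 mod 50 = 7
7^6 mod 50 = 49
7^7 mod 50 = 43
7^8 mod 50 = 1
7^9 mod 50 = 7
7^10 mod 50 = 49
7^11 mod 50 = 43
7^12 mod 50 = 1
7^13 mod 50 = 7


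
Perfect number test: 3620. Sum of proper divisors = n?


Proper divisors of 3620: 1, 2, 4, 5, 10, 20, 181, 362, 724, 905, 1810
Sum = 1 + 2 + 4 + 5 + 10 + 20 + 181 + 362 + 724 + 905 + 1810 = 4024

No, 3620 is not perfect (4024 ≠ 3620)


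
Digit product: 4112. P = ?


4 × 1 × 1 × 2 = 8


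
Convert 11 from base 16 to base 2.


11 (base 16) = 17 (decimal)
17 (decimal) = 10001 (base 2)


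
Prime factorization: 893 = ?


893 / 19 = 47
47 / 47 = 1
893 = 19 × 47


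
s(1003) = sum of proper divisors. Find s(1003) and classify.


Proper divisors: 1, 17, 59
Sum = 1 + 17 + 59 = 77
77 < 1003 → deficient

s(1003) = 77 (deficient)


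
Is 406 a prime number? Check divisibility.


406 / 2 = 203 (exact division)
406 is NOT prime.

No, 406 is not prime


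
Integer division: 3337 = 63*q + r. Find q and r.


3337 = 63 * 52 + 61
Check: 3276 + 61 = 3337

q = 52, r = 61


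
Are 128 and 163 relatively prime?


Euclidean algorithm:
163 = 1 * 128 + 35
128 = 3 * 35 + 23
35 = 1 * 23 + 12
23 = 1 * 12 + 11
12 = 1 * 11 + 1
11 = 11 * 1 + 0
GCD(128, 163) = 1

Yes, coprime (GCD = 1)


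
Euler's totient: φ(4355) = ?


4355 = 5 × 13 × 67
Prime factors: 5, 13, 67
φ(4355) = 4355 × (1-1/5) × (1-1/13) × (1-1/67)
= 4355 × 4/5 × 12/13 × 66/67 = 3168

φ(4355) = 3168


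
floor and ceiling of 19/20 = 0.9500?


19/20 = 0.9500
floor = 0
ceil = 1

floor = 0, ceil = 1


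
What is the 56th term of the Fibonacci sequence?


Sequence: 1, 1, 2, 3, 5, 8, 13, 21, 34, 55, 89, 144, 233, 377, 610, 987, 1597, 2584, 4181, 6765, 10946, 17711, 28657, 46368, 75025, 121393, 196418, 317811, 514229, 832040, 1346269, 2178309, 3524578, 5702887, 9227465, 14930352, 24157817, 39088169, 63245986, 102334155, 165580141, 267914296, 433494437, 701408733, 1134903170, 1836311903, 2971215073, 4807526976, 7778742049, 12586269025, 20365011074, 32951280099, 53316291173, 86267571272, 139583862445, 225851433717
F(56) = 225851433717


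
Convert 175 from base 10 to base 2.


175 (base 10) = 175 (decimal)
175 (decimal) = 10101111 (base 2)


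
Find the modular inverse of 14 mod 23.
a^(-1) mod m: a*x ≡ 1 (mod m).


Use the extended Euclidean algorithm on (23, 14); each row r = 23*s + 14*t:
r=23, s=1, t=0
r=14, s=0, t=1
q=1: r=9, s=1, t=-1   [23*(1) + 14*(-1) = 9]
q=1: r=5, s=-1, t=2   [23*(-1) + 14*(2) = 5]
q=1: r=4, s=2, t=-3   [23*(2) + 14*(-3) = 4]
q=1: r=1, s=-3, t=5   [23*(-3) + 14*(5) = 1]
q=4: r=0, s=14, t=-23   [23*(14) + 14*(-23) = 0]
GCD = 1 with t = 5, so 14*(5) ≡ 1 (mod 23)
Inverse = 5 mod 23 = 5
Check: 14 * 5 = 70 ≡ 1 (mod 23)

14^(-1) ≡ 5 (mod 23)


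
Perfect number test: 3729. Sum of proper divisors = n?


Proper divisors of 3729: 1, 3, 11, 33, 113, 339, 1243
Sum = 1 + 3 + 11 + 33 + 113 + 339 + 1243 = 1743

No, 3729 is not perfect (1743 ≠ 3729)


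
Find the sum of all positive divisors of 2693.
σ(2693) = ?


Divisors of 2693: 1, 2693
Sum = 1 + 2693 = 2694

σ(2693) = 2694


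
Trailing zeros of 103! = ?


floor(103/5) = 20
floor(103/25) = 4
Total = 24

24 trailing zeros


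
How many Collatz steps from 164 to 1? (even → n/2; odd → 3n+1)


164 → 82 → 41 → 124 → 62 → 31 → 94 → 47 → 142 → 71 → 214 → 107 → 322 → 161 → 484 → 242 → 121 → 364 → 182 → 91 → 274 → 137 → 412 → 206 → 103 → 310 → 155 → 466 → 233 → 700 → 350 → 175 → 526 → 263 → 790 → 395 → 1186 → 593 → 1780 → 890 → 445 → 1336 → 668 → 334 → 167 → 502 → 251 → 754 → 377 → 1132 → 566 → 283 → 850 → 425 → 1276 → 638 → 319 → 958 → 479 → 1438 → 719 → 2158 → 1079 → 3238 → 1619 → 4858 → 2429 → 7288 → 3644 → 1822 → 911 → 2734 → 1367 → 4102 → 2051 → 6154 → 3077 → 9232 → 4616 → 2308 → 1154 → 577 → 1732 → 866 → 433 → 1300 → 650 → 325 → 976 → 488 → 244 → 122 → 61 → 184 → 92 → 46 → 23 → 70 → 35 → 106 → 53 → 160 → 80 → 40 → 20 → 10 → 5 → 16 → 8 → 4 → 2 → 1
Total steps = 111

111 steps


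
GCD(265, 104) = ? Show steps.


265 = 2 * 104 + 57
104 = 1 * 57 + 47
57 = 1 * 47 + 10
47 = 4 * 10 + 7
10 = 1 * 7 + 3
7 = 2 * 3 + 1
3 = 3 * 1 + 0
GCD = 1


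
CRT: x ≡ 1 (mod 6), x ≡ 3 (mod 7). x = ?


M = 6*7 = 42
M1 = M/6 = 7, M2 = M/7 = 6
M1^(-1) mod 6 = 1, M2^(-1) mod 7 = 6
x = 1*7*1 + 3*6*6 = 115
115 mod 42 = 31
Check: 31 mod 6 = 1 ✓, 31 mod 7 = 3 ✓

x ≡ 31 (mod 42)


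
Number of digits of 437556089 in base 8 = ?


437556089 in base 8 = 3205111571
Number of digits = 10

10 digits (base 8)


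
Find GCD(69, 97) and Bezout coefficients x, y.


Tabular extended Euclidean (each row: r = 69*s + 97*t):
r=69, s=1, t=0
r=97, s=0, t=1
q=0: r=69, s=1, t=0   [69*(1) + 97*(0) = 69]
q=1: r=28, s=-1, t=1   [69*(-1) + 97*(1) = 28]
q=2: r=13, s=3, t=-2   [69*(3) + 97*(-2) = 13]
q=2: r=2, s=-7, t=5   [69*(-7) + 97*(5) = 2]
q=6: r=1, s=45, t=-32   [69*(45) + 97*(-32) = 1]
q=2: r=0, s=-97, t=69   [69*(-97) + 97*(69) = 0]
GCD = 1; from the row with r=1: x=45, y=-32
Check: 69*(45) + 97*(-32) = 3105 - 3104 = 1

GCD = 1, x = 45, y = -32


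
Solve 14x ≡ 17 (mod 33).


GCD(14, 33) = 1, unique solution
a^(-1) mod 33 = 26
x = 26 * 17 mod 33 = 13

x ≡ 13 (mod 33)


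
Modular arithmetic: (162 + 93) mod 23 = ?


162 + 93 = 255
255 mod 23 = 2


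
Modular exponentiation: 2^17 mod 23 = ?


2^1 mod 23 = 2
2^2 mod 23 = 4
2^3 mod 23 = 8
2^4 mod 23 = 16
2^5 mod 23 = 9
2^6 mod 23 = 18
2^7 mod 23 = 13
2^8 mod 23 = 3
2^9 mod 23 = 6
2^10 mod 23 = 12
2^11 mod 23 = 1
2^12 mod 23 = 2
2^13 mod 23 = 4
2^14 mod 23 = 8
2^15 mod 23 = 16
2^16 mod 23 = 9
2^17 mod 23 = 18


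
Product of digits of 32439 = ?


3 × 2 × 4 × 3 × 9 = 648


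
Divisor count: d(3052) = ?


3052 = 2^2 × 7^1 × 109^1
d(3052) = (2+1) × (1+1) × (1+1) = 12

12 divisors


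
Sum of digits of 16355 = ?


1 + 6 + 3 + 5 + 5 = 20


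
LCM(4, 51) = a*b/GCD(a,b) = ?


GCD(4, 51) = 1
LCM = 4*51/1 = 204/1 = 204

LCM = 204


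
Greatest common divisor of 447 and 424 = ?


447 = 1 * 424 + 23
424 = 18 * 23 + 10
23 = 2 * 10 + 3
10 = 3 * 3 + 1
3 = 3 * 1 + 0
GCD = 1


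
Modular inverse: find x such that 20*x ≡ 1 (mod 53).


Use the extended Euclidean algorithm on (53, 20); each row r = 53*s + 20*t:
r=53, s=1, t=0
r=20, s=0, t=1
q=2: r=13, s=1, t=-2   [53*(1) + 20*(-2) = 13]
q=1: r=7, s=-1, t=3   [53*(-1) + 20*(3) = 7]
q=1: r=6, s=2, t=-5   [53*(2) + 20*(-5) = 6]
q=1: r=1, s=-3, t=8   [53*(-3) + 20*(8) = 1]
q=6: r=0, s=20, t=-53   [53*(20) + 20*(-53) = 0]
GCD = 1 with t = 8, so 20*(8) ≡ 1 (mod 53)
Inverse = 8 mod 53 = 8
Check: 20 * 8 = 160 ≡ 1 (mod 53)

20^(-1) ≡ 8 (mod 53)


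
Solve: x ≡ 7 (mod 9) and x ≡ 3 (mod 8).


M = 9*8 = 72
M1 = M/9 = 8, M2 = M/8 = 9
M1^(-1) mod 9 = 8, M2^(-1) mod 8 = 1
x = 7*8*8 + 3*9*1 = 475
475 mod 72 = 43
Check: 43 mod 9 = 7 ✓, 43 mod 8 = 3 ✓

x ≡ 43 (mod 72)


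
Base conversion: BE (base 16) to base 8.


BE (base 16) = 190 (decimal)
190 (decimal) = 276 (base 8)


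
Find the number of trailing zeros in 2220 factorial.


floor(2220/5) = 444
floor(2220/25) = 88
floor(2220/125) = 17
floor(2220/625) = 3
Total = 552

552 trailing zeros


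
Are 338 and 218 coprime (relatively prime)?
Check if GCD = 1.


Euclidean algorithm:
338 = 1 * 218 + 120
218 = 1 * 120 + 98
120 = 1 * 98 + 22
98 = 4 * 22 + 10
22 = 2 * 10 + 2
10 = 5 * 2 + 0
GCD(338, 218) = 2

No, not coprime (GCD = 2)


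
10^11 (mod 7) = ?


10^1 mod 7 = 3
10^2 mod 7 = 2
10^3 mod 7 = 6
10^4 mod 7 = 4
10^5 mod 7 = 5
10^6 mod 7 = 1
10^7 mod 7 = 3
10^8 mod 7 = 2
10^9 mod 7 = 6
10^10 mod 7 = 4
10^11 mod 7 = 5


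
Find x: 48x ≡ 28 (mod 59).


GCD(48, 59) = 1, unique solution
a^(-1) mod 59 = 16
x = 16 * 28 mod 59 = 35

x ≡ 35 (mod 59)


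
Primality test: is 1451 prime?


Check divisors up to sqrt(1451) = 38.0920
No divisors found.
1451 is prime.

Yes, 1451 is prime


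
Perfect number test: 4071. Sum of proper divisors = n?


Proper divisors of 4071: 1, 3, 23, 59, 69, 177, 1357
Sum = 1 + 3 + 23 + 59 + 69 + 177 + 1357 = 1689

No, 4071 is not perfect (1689 ≠ 4071)


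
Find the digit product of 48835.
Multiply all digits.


4 × 8 × 8 × 3 × 5 = 3840


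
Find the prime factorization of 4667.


4667 / 13 = 359
359 / 359 = 1
4667 = 13 × 359


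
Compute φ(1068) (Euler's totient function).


1068 = 2^2 × 3 × 89
Prime factors: 2, 3, 89
φ(1068) = 1068 × (1-1/2) × (1-1/3) × (1-1/89)
= 1068 × 1/2 × 2/3 × 88/89 = 352

φ(1068) = 352


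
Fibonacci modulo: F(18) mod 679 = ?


F(k) mod 679 for k=1..18:
1, 1, 2, 3, 5, 8, 13, 21, 34, 55, 89, 144, 233, 377, 610, 308, 239, 547
F(18) mod 679 = 547


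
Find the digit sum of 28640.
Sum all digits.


2 + 8 + 6 + 4 + 0 = 20


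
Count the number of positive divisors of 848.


848 = 2^4 × 53^1
d(848) = (4+1) × (1+1) = 10

10 divisors


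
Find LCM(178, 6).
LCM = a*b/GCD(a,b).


GCD(178, 6) = 2
LCM = 178*6/2 = 1068/2 = 534

LCM = 534


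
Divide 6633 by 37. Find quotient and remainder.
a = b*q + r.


6633 = 37 * 179 + 10
Check: 6623 + 10 = 6633

q = 179, r = 10


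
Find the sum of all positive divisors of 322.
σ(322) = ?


Divisors of 322: 1, 2, 7, 14, 23, 46, 161, 322
Sum = 1 + 2 + 7 + 14 + 23 + 46 + 161 + 322 = 576

σ(322) = 576


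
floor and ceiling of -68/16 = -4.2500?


-68/16 = -4.2500
floor = -5
ceil = -4

floor = -5, ceil = -4


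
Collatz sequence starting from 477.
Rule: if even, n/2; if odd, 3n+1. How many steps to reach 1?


477 → 1432 → 716 → 358 → 179 → 538 → 269 → 808 → 404 → 202 → 101 → 304 → 152 → 76 → 38 → 19 → 58 → 29 → 88 → 44 → 22 → 11 → 34 → 17 → 52 → 26 → 13 → 40 → 20 → 10 → 5 → 16 → 8 → 4 → 2 → 1
Total steps = 35

35 steps


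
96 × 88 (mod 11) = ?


96 × 88 = 8448
8448 mod 11 = 0


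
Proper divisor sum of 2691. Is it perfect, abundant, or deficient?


Proper divisors: 1, 3, 9, 13, 23, 39, 69, 117, 207, 299, 897
Sum = 1 + 3 + 9 + 13 + 23 + 39 + 69 + 117 + 207 + 299 + 897 = 1677
1677 < 2691 → deficient

s(2691) = 1677 (deficient)


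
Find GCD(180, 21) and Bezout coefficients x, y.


Tabular extended Euclidean (each row: r = 180*s + 21*t):
r=180, s=1, t=0
r=21, s=0, t=1
q=8: r=12, s=1, t=-8   [180*(1) + 21*(-8) = 12]
q=1: r=9, s=-1, t=9   [180*(-1) + 21*(9) = 9]
q=1: r=3, s=2, t=-17   [180*(2) + 21*(-17) = 3]
q=3: r=0, s=-7, t=60   [180*(-7) + 21*(60) = 0]
GCD = 3; from the row with r=3: x=2, y=-17
Check: 180*(2) + 21*(-17) = 360 - 357 = 3

GCD = 3, x = 2, y = -17


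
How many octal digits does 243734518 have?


243734518 in base 8 = 1641613766
Number of digits = 10

10 digits (base 8)


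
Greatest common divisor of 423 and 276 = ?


423 = 1 * 276 + 147
276 = 1 * 147 + 129
147 = 1 * 129 + 18
129 = 7 * 18 + 3
18 = 6 * 3 + 0
GCD = 3


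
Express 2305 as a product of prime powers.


2305 / 5 = 461
461 / 461 = 1
2305 = 5 × 461


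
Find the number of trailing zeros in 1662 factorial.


floor(1662/5) = 332
floor(1662/25) = 66
floor(1662/125) = 13
floor(1662/625) = 2
Total = 413

413 trailing zeros


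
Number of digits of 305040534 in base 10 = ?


305040534 has 9 digits in base 10
floor(log10(305040534)) + 1 = floor(8.4844) + 1 = 9

9 digits (base 10)


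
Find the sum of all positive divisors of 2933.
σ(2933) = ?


Divisors of 2933: 1, 7, 419, 2933
Sum = 1 + 7 + 419 + 2933 = 3360

σ(2933) = 3360


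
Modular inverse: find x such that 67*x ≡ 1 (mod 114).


Use the extended Euclidean algorithm on (114, 67); each row r = 114*s + 67*t:
r=114, s=1, t=0
r=67, s=0, t=1
q=1: r=47, s=1, t=-1   [114*(1) + 67*(-1) = 47]
q=1: r=20, s=-1, t=2   [114*(-1) + 67*(2) = 20]
q=2: r=7, s=3, t=-5   [114*(3) + 67*(-5) = 7]
q=2: r=6, s=-7, t=12   [114*(-7) + 67*(12) = 6]
q=1: r=1, s=10, t=-17   [114*(10) + 67*(-17) = 1]
q=6: r=0, s=-67, t=114   [114*(-67) + 67*(114) = 0]
GCD = 1 with t = -17, so 67*(-17) ≡ 1 (mod 114)
Inverse = -17 mod 114 = 97
Check: 67 * 97 = 6499 ≡ 1 (mod 114)

67^(-1) ≡ 97 (mod 114)


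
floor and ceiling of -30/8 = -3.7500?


-30/8 = -3.7500
floor = -4
ceil = -3

floor = -4, ceil = -3


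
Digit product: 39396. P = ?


3 × 9 × 3 × 9 × 6 = 4374


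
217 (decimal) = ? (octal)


217 (base 10) = 217 (decimal)
217 (decimal) = 331 (base 8)


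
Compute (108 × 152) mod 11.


108 × 152 = 16416
16416 mod 11 = 4


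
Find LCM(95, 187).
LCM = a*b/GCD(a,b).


GCD(95, 187) = 1
LCM = 95*187/1 = 17765/1 = 17765

LCM = 17765


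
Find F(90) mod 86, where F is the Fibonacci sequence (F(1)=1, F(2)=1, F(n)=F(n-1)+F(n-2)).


F(k) mod 86 for k=1..90:
1, 1, 2, 3, 5, 8, 13, 21, 34, 55, 3, 58, 61, 33, 8, 41, 49, 4, 53, 57, 24, 81, 19, 14, 33, 47, 80, 41, 35, 76, 25, 15, 40, 55, 9, 64, 73, 51, 38, 3, 41, 44, 85, 43, 42, 85, 41, 40, 81, 35, 30, 65, 9, 74, 83, 71, 68, 53, 35, 2, 37, 39, 76, 29, 19, 48, 67, 29, 10, 39, 49, 2, 51, 53, 18, 71, 3, 74, 77, 65, 56, 35, 5, 40, 45, 85, 44, 43, 1, 44
F(90) mod 86 = 44


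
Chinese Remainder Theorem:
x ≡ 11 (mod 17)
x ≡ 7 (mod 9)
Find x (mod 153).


M = 17*9 = 153
M1 = M/17 = 9, M2 = M/9 = 17
M1^(-1) mod 17 = 2, M2^(-1) mod 9 = 8
x = 11*9*2 + 7*17*8 = 1150
1150 mod 153 = 79
Check: 79 mod 17 = 11 ✓, 79 mod 9 = 7 ✓

x ≡ 79 (mod 153)


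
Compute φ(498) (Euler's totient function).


498 = 2 × 3 × 83
Prime factors: 2, 3, 83
φ(498) = 498 × (1-1/2) × (1-1/3) × (1-1/83)
= 498 × 1/2 × 2/3 × 82/83 = 164

φ(498) = 164


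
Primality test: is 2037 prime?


2037 / 3 = 679 (exact division)
2037 is NOT prime.

No, 2037 is not prime


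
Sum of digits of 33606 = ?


3 + 3 + 6 + 0 + 6 = 18


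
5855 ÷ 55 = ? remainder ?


5855 = 55 * 106 + 25
Check: 5830 + 25 = 5855

q = 106, r = 25


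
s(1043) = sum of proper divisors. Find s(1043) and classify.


Proper divisors: 1, 7, 149
Sum = 1 + 7 + 149 = 157
157 < 1043 → deficient

s(1043) = 157 (deficient)


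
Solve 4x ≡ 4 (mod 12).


GCD(4, 12) = 4 divides 4
Divide: 1x ≡ 1 (mod 3)
x ≡ 1 (mod 3)


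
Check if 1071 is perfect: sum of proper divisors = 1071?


Proper divisors of 1071: 1, 3, 7, 9, 17, 21, 51, 63, 119, 153, 357
Sum = 1 + 3 + 7 + 9 + 17 + 21 + 51 + 63 + 119 + 153 + 357 = 801

No, 1071 is not perfect (801 ≠ 1071)


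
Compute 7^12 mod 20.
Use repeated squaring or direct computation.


7^1 mod 20 = 7
7^2 mod 20 = 9
7^3 mod 20 = 3
7^4 mod 20 = 1
7^5 mod 20 = 7
7^6 mod 20 = 9
7^7 mod 20 = 3
7^8 mod 20 = 1
7^9 mod 20 = 7
7^10 mod 20 = 9
7^11 mod 20 = 3
7^12 mod 20 = 1


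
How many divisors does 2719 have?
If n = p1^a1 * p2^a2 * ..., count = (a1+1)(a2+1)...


2719 = 2719^1
d(2719) = (1+1) = 2

2 divisors


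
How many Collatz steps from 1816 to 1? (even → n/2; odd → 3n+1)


1816 → 908 → 454 → 227 → 682 → 341 → 1024 → 512 → 256 → 128 → 64 → 32 → 16 → 8 → 4 → 2 → 1
Total steps = 16

16 steps


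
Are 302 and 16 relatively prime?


Euclidean algorithm:
302 = 18 * 16 + 14
16 = 1 * 14 + 2
14 = 7 * 2 + 0
GCD(302, 16) = 2

No, not coprime (GCD = 2)


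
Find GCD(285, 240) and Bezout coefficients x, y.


Tabular extended Euclidean (each row: r = 285*s + 240*t):
r=285, s=1, t=0
r=240, s=0, t=1
q=1: r=45, s=1, t=-1   [285*(1) + 240*(-1) = 45]
q=5: r=15, s=-5, t=6   [285*(-5) + 240*(6) = 15]
q=3: r=0, s=16, t=-19   [285*(16) + 240*(-19) = 0]
GCD = 15; from the row with r=15: x=-5, y=6
Check: 285*(-5) + 240*(6) = -1425 + 1440 = 15

GCD = 15, x = -5, y = 6


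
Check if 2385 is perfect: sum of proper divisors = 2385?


Proper divisors of 2385: 1, 3, 5, 9, 15, 45, 53, 159, 265, 477, 795
Sum = 1 + 3 + 5 + 9 + 15 + 45 + 53 + 159 + 265 + 477 + 795 = 1827

No, 2385 is not perfect (1827 ≠ 2385)


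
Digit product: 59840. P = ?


5 × 9 × 8 × 4 × 0 = 0


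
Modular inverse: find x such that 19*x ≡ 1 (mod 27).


Use the extended Euclidean algorithm on (27, 19); each row r = 27*s + 19*t:
r=27, s=1, t=0
r=19, s=0, t=1
q=1: r=8, s=1, t=-1   [27*(1) + 19*(-1) = 8]
q=2: r=3, s=-2, t=3   [27*(-2) + 19*(3) = 3]
q=2: r=2, s=5, t=-7   [27*(5) + 19*(-7) = 2]
q=1: r=1, s=-7, t=10   [27*(-7) + 19*(10) = 1]
q=2: r=0, s=19, t=-27   [27*(19) + 19*(-27) = 0]
GCD = 1 with t = 10, so 19*(10) ≡ 1 (mod 27)
Inverse = 10 mod 27 = 10
Check: 19 * 10 = 190 ≡ 1 (mod 27)

19^(-1) ≡ 10 (mod 27)


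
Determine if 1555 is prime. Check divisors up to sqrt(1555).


1555 / 5 = 311 (exact division)
1555 is NOT prime.

No, 1555 is not prime


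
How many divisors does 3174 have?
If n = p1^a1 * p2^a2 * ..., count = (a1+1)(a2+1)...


3174 = 2^1 × 3^1 × 23^2
d(3174) = (1+1) × (1+1) × (2+1) = 12

12 divisors


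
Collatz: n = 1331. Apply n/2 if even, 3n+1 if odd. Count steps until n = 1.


1331 → 3994 → 1997 → 5992 → 2996 → 1498 → 749 → 2248 → 1124 → 562 → 281 → 844 → 422 → 211 → 634 → 317 → 952 → 476 → 238 → 119 → 358 → 179 → 538 → 269 → 808 → 404 → 202 → 101 → 304 → 152 → 76 → 38 → 19 → 58 → 29 → 88 → 44 → 22 → 11 → 34 → 17 → 52 → 26 → 13 → 40 → 20 → 10 → 5 → 16 → 8 → 4 → 2 → 1
Total steps = 52

52 steps


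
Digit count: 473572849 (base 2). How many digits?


473572849 in base 2 = 11100001110100010010111110001
Number of digits = 29

29 digits (base 2)


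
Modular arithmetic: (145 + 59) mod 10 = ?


145 + 59 = 204
204 mod 10 = 4


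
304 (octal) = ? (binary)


304 (base 8) = 196 (decimal)
196 (decimal) = 11000100 (base 2)


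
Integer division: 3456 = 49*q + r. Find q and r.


3456 = 49 * 70 + 26
Check: 3430 + 26 = 3456

q = 70, r = 26


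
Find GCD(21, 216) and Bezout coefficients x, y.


Tabular extended Euclidean (each row: r = 21*s + 216*t):
r=21, s=1, t=0
r=216, s=0, t=1
q=0: r=21, s=1, t=0   [21*(1) + 216*(0) = 21]
q=10: r=6, s=-10, t=1   [21*(-10) + 216*(1) = 6]
q=3: r=3, s=31, t=-3   [21*(31) + 216*(-3) = 3]
q=2: r=0, s=-72, t=7   [21*(-72) + 216*(7) = 0]
GCD = 3; from the row with r=3: x=31, y=-3
Check: 21*(31) + 216*(-3) = 651 - 648 = 3

GCD = 3, x = 31, y = -3


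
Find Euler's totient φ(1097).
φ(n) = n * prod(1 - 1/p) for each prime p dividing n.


1097 = 1097
Prime factors: 1097
φ(1097) = 1097 × (1-1/1097)
= 1097 × 1096/1097 = 1096

φ(1097) = 1096


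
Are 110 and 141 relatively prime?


Euclidean algorithm:
141 = 1 * 110 + 31
110 = 3 * 31 + 17
31 = 1 * 17 + 14
17 = 1 * 14 + 3
14 = 4 * 3 + 2
3 = 1 * 2 + 1
2 = 2 * 1 + 0
GCD(110, 141) = 1

Yes, coprime (GCD = 1)


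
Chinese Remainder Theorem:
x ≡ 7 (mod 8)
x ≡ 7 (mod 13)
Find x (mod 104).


M = 8*13 = 104
M1 = M/8 = 13, M2 = M/13 = 8
M1^(-1) mod 8 = 5, M2^(-1) mod 13 = 5
x = 7*13*5 + 7*8*5 = 735
735 mod 104 = 7
Check: 7 mod 8 = 7 ✓, 7 mod 13 = 7 ✓

x ≡ 7 (mod 104)


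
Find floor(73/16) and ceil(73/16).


73/16 = 4.5625
floor = 4
ceil = 5

floor = 4, ceil = 5


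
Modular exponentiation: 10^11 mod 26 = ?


10^1 mod 26 = 10
10^2 mod 26 = 22
10^3 mod 26 = 12
10^4 mod 26 = 16
10^5 mod 26 = 4
10^6 mod 26 = 14
10^7 mod 26 = 10
10^8 mod 26 = 22
10^9 mod 26 = 12
10^10 mod 26 = 16
10^11 mod 26 = 4


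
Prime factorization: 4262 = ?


4262 / 2 = 2131
2131 / 2131 = 1
4262 = 2 × 2131


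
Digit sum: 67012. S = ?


6 + 7 + 0 + 1 + 2 = 16


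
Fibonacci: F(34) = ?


Sequence: 1, 1, 2, 3, 5, 8, 13, 21, 34, 55, 89, 144, 233, 377, 610, 987, 1597, 2584, 4181, 6765, 10946, 17711, 28657, 46368, 75025, 121393, 196418, 317811, 514229, 832040, 1346269, 2178309, 3524578, 5702887
F(34) = 5702887


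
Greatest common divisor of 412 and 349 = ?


412 = 1 * 349 + 63
349 = 5 * 63 + 34
63 = 1 * 34 + 29
34 = 1 * 29 + 5
29 = 5 * 5 + 4
5 = 1 * 4 + 1
4 = 4 * 1 + 0
GCD = 1


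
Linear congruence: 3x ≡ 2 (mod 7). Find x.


GCD(3, 7) = 1, unique solution
a^(-1) mod 7 = 5
x = 5 * 2 mod 7 = 3

x ≡ 3 (mod 7)


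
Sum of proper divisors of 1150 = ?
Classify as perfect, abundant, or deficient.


Proper divisors: 1, 2, 5, 10, 23, 25, 46, 50, 115, 230, 575
Sum = 1 + 2 + 5 + 10 + 23 + 25 + 46 + 50 + 115 + 230 + 575 = 1082
1082 < 1150 → deficient

s(1150) = 1082 (deficient)


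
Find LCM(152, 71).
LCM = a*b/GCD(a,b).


GCD(152, 71) = 1
LCM = 152*71/1 = 10792/1 = 10792

LCM = 10792


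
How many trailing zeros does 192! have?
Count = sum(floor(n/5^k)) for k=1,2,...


floor(192/5) = 38
floor(192/25) = 7
floor(192/125) = 1
Total = 46

46 trailing zeros


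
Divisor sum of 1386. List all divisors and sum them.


Divisors of 1386: 1, 2, 3, 6, 7, 9, 11, 14, 18, 21, 22, 33, 42, 63, 66, 77, 99, 126, 154, 198, 231, 462, 693, 1386
Sum = 1 + 2 + 3 + 6 + 7 + 9 + 11 + 14 + 18 + 21 + 22 + 33 + 42 + 63 + 66 + 77 + 99 + 126 + 154 + 198 + 231 + 462 + 693 + 1386 = 3744

σ(1386) = 3744


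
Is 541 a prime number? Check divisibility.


Check divisors up to sqrt(541) = 23.2594
No divisors found.
541 is prime.

Yes, 541 is prime


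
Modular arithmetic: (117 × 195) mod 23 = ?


117 × 195 = 22815
22815 mod 23 = 22


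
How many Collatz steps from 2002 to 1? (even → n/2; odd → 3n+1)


2002 → 1001 → 3004 → 1502 → 751 → 2254 → 1127 → 3382 → 1691 → 5074 → 2537 → 7612 → 3806 → 1903 → 5710 → 2855 → 8566 → 4283 → 12850 → 6425 → 19276 → 9638 → 4819 → 14458 → 7229 → 21688 → 10844 → 5422 → 2711 → 8134 → 4067 → 12202 → 6101 → 18304 → 9152 → 4576 → 2288 → 1144 → 572 → 286 → 143 → 430 → 215 → 646 → 323 → 970 → 485 → 1456 → 728 → 364 → 182 → 91 → 274 → 137 → 412 → 206 → 103 → 310 → 155 → 466 → 233 → 700 → 350 → 175 → 526 → 263 → 790 → 395 → 1186 → 593 → 1780 → 890 → 445 → 1336 → 668 → 334 → 167 → 502 → 251 → 754 → 377 → 1132 → 566 → 283 → 850 → 425 → 1276 → 638 → 319 → 958 → 479 → 1438 → 719 → 2158 → 1079 → 3238 → 1619 → 4858 → 2429 → 7288 → 3644 → 1822 → 911 → 2734 → 1367 → 4102 → 2051 → 6154 → 3077 → 9232 → 4616 → 2308 → 1154 → 577 → 1732 → 866 → 433 → 1300 → 650 → 325 → 976 → 488 → 244 → 122 → 61 → 184 → 92 → 46 → 23 → 70 → 35 → 106 → 53 → 160 → 80 → 40 → 20 → 10 → 5 → 16 → 8 → 4 → 2 → 1
Total steps = 143

143 steps


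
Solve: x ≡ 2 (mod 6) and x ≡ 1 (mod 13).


M = 6*13 = 78
M1 = M/6 = 13, M2 = M/13 = 6
M1^(-1) mod 6 = 1, M2^(-1) mod 13 = 11
x = 2*13*1 + 1*6*11 = 92
92 mod 78 = 14
Check: 14 mod 6 = 2 ✓, 14 mod 13 = 1 ✓

x ≡ 14 (mod 78)


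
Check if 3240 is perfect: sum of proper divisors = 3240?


Proper divisors of 3240: 1, 2, 3, 4, 5, 6, 8, 9, 10, 12, 15, 18, 20, 24, 27, 30, 36, 40, 45, 54, 60, 72, 81, 90, 108, 120, 135, 162, 180, 216, 270, 324, 360, 405, 540, 648, 810, 1080, 1620
Sum = 1 + 2 + 3 + 4 + 5 + 6 + 8 + 9 + 10 + 12 + 15 + 18 + 20 + 24 + 27 + 30 + 36 + 40 + 45 + 54 + 60 + 72 + 81 + 90 + 108 + 120 + 135 + 162 + 180 + 216 + 270 + 324 + 360 + 405 + 540 + 648 + 810 + 1080 + 1620 = 7650

No, 3240 is not perfect (7650 ≠ 3240)


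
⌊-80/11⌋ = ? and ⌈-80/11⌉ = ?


-80/11 = -7.2727
floor = -8
ceil = -7

floor = -8, ceil = -7


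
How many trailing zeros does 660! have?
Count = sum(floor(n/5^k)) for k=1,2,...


floor(660/5) = 132
floor(660/25) = 26
floor(660/125) = 5
floor(660/625) = 1
Total = 164

164 trailing zeros


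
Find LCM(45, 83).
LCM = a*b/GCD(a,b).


GCD(45, 83) = 1
LCM = 45*83/1 = 3735/1 = 3735

LCM = 3735


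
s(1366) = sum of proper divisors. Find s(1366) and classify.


Proper divisors: 1, 2, 683
Sum = 1 + 2 + 683 = 686
686 < 1366 → deficient

s(1366) = 686 (deficient)
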